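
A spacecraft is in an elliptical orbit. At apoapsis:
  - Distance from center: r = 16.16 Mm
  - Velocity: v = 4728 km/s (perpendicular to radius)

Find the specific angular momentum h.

Convert to SI: r = 16.16 Mm = 1.616e+07 m; v = 4728 km/s = 4.728e+06 m/s.
With v perpendicular to r, h = r · v.
h = 1.616e+07 · 4.728e+06 m²/s ≈ 7.64e+13 m²/s.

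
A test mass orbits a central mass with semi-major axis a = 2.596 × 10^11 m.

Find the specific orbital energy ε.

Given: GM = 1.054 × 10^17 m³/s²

ε = −GM / (2a).
ε = −1.054e+17 / (2 · 2.596e+11) J/kg ≈ -2.03e+05 J/kg = -203 kJ/kg.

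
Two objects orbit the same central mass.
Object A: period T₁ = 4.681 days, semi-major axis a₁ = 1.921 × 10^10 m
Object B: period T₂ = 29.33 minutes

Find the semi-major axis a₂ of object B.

Convert to SI: T₁ = 4.681 days = 404438 s; T₂ = 29.33 minutes = 1759.8 s.
Kepler's third law: (T₁/T₂)² = (a₁/a₂)³ ⇒ a₂ = a₁ · (T₂/T₁)^(2/3).
T₂/T₁ = 1759.8 / 404438 = 0.00435122.
a₂ = 1.921e+10 · (0.00435122)^(2/3) m ≈ 5.12e+08 m = 5.12 × 10^8 m.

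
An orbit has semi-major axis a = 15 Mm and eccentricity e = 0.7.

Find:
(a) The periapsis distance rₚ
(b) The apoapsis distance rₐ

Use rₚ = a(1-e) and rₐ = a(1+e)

Convert to SI: a = 15 Mm = 1.5e+07 m.
(a) rₚ = a(1 − e) = 1.5e+07 · (1 − 0.7) = 1.5e+07 · 0.3 ≈ 4.5e+06 m = 4.5 Mm.
(b) rₐ = a(1 + e) = 1.5e+07 · (1 + 0.7) = 1.5e+07 · 1.7 ≈ 2.55e+07 m = 25.5 Mm.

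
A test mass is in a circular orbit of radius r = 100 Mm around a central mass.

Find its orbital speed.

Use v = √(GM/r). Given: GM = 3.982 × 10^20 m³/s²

Convert to SI: r = 100 Mm = 1e+08 m.
For a circular orbit, gravity supplies the centripetal force, so v = √(GM / r).
v = √(3.982e+20 / 1e+08) m/s ≈ 1.995e+06 m/s = 1995 km/s.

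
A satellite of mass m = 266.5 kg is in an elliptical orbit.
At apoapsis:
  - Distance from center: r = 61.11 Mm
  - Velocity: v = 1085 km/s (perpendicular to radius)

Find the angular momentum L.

Convert to SI: r = 61.11 Mm = 6.111e+07 m; v = 1085 km/s = 1.085e+06 m/s.
Since v is perpendicular to r, L = m · v · r.
L = 266.5 · 1.085e+06 · 6.111e+07 kg·m²/s ≈ 1.767e+16 kg·m²/s.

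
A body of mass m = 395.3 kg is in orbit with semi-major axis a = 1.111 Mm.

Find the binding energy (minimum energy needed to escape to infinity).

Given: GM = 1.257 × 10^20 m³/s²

Convert to SI: a = 1.111 Mm = 1.111e+06 m.
Total orbital energy is E = −GMm/(2a); binding energy is E_bind = −E = GMm/(2a).
E_bind = 1.257e+20 · 395.3 / (2 · 1.111e+06) J ≈ 2.236e+16 J = 22.36 PJ.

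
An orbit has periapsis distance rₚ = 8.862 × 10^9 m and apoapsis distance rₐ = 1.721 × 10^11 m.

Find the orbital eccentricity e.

e = (rₐ − rₚ) / (rₐ + rₚ).
e = (1.721e+11 − 8.862e+09) / (1.721e+11 + 8.862e+09) = 1.63238e+11 / 1.80962e+11 ≈ 0.9021.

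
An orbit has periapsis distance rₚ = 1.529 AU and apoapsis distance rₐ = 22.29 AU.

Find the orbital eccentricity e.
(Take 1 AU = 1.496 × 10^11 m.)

Convert to SI: rₚ = 1.529 AU = 2.28738e+11 m; rₐ = 22.29 AU = 3.33458e+12 m.
e = (rₐ − rₚ) / (rₐ + rₚ).
e = (3.33458e+12 − 2.28738e+11) / (3.33458e+12 + 2.28738e+11) = 3.10585e+12 / 3.56332e+12 ≈ 0.8716.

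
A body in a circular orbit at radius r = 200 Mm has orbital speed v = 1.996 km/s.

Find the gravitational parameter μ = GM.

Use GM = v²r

Convert to SI: r = 200 Mm = 2e+08 m; v = 1.996 km/s = 1996 m/s.
For a circular orbit v² = GM/r, so GM = v² · r.
GM = (1996)² · 2e+08 m³/s² ≈ 7.968e+14 m³/s² = 7.968 × 10^14 m³/s².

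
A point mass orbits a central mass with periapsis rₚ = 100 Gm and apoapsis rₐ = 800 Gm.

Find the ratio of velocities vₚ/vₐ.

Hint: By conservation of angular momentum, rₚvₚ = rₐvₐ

Convert to SI: rₚ = 100 Gm = 1e+11 m; rₐ = 800 Gm = 8e+11 m.
Conservation of angular momentum gives rₚvₚ = rₐvₐ, so vₚ/vₐ = rₐ/rₚ.
vₚ/vₐ = 8e+11 / 1e+11 ≈ 8.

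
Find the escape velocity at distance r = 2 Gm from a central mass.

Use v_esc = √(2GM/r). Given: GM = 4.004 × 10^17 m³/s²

Convert to SI: r = 2 Gm = 2e+09 m.
Escape velocity comes from setting total energy to zero: ½v² − GM/r = 0 ⇒ v_esc = √(2GM / r).
v_esc = √(2 · 4.004e+17 / 2e+09) m/s ≈ 2.001e+04 m/s = 20.01 km/s.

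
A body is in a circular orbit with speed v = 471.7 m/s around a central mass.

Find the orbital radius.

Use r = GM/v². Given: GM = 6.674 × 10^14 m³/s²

For a circular orbit, v² = GM / r, so r = GM / v².
r = 6.674e+14 / (471.7)² m ≈ 3e+09 m = 3 Gm.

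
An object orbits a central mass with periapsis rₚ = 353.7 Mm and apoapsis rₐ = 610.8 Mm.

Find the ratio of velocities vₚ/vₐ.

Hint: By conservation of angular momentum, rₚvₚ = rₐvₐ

Convert to SI: rₚ = 353.7 Mm = 3.537e+08 m; rₐ = 610.8 Mm = 6.108e+08 m.
Conservation of angular momentum gives rₚvₚ = rₐvₐ, so vₚ/vₐ = rₐ/rₚ.
vₚ/vₐ = 6.108e+08 / 3.537e+08 ≈ 1.727.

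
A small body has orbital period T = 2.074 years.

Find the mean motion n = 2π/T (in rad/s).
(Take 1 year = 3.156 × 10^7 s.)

Convert to SI: T = 2.074 years = 6.54554e+07 s.
n = 2π / T.
n = 2π / 6.54554e+07 s ≈ 9.599e-08 rad/s.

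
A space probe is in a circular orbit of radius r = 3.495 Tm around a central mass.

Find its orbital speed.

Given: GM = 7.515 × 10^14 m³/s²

Convert to SI: r = 3.495 Tm = 3.495e+12 m.
For a circular orbit, gravity supplies the centripetal force, so v = √(GM / r).
v = √(7.515e+14 / 3.495e+12) m/s ≈ 14.66 m/s = 14.66 m/s.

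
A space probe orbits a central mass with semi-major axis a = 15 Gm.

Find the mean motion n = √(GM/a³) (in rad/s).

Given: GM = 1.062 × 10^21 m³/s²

Convert to SI: a = 15 Gm = 1.5e+10 m.
n = √(GM / a³).
n = √(1.062e+21 / (1.5e+10)³) rad/s ≈ 1.774e-05 rad/s.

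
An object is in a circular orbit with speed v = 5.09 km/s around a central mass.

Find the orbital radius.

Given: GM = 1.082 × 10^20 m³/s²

Convert to SI: v = 5.09 km/s = 5090 m/s.
For a circular orbit, v² = GM / r, so r = GM / v².
r = 1.082e+20 / (5090)² m ≈ 4.176e+12 m = 4.176 Tm.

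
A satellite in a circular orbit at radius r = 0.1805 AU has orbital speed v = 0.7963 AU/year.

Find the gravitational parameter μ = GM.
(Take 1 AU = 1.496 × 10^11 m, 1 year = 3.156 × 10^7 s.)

Convert to SI: r = 0.1805 AU = 2.70028e+10 m; v = 0.7963 AU/year = 3774.6 m/s.
For a circular orbit v² = GM/r, so GM = v² · r.
GM = (3774.6)² · 2.70028e+10 m³/s² ≈ 3.847e+17 m³/s² = 3.847 × 10^17 m³/s².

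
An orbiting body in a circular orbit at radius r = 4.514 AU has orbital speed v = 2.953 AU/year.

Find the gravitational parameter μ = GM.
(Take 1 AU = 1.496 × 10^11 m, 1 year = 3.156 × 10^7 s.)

Convert to SI: r = 4.514 AU = 6.75294e+11 m; v = 2.953 AU/year = 13997.7 m/s.
For a circular orbit v² = GM/r, so GM = v² · r.
GM = (13997.7)² · 6.75294e+11 m³/s² ≈ 1.323e+20 m³/s² = 1.323 × 10^20 m³/s².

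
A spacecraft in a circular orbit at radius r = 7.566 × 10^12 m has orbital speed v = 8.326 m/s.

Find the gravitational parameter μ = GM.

For a circular orbit v² = GM/r, so GM = v² · r.
GM = (8.326)² · 7.566e+12 m³/s² ≈ 5.245e+14 m³/s² = 5.245 × 10^14 m³/s².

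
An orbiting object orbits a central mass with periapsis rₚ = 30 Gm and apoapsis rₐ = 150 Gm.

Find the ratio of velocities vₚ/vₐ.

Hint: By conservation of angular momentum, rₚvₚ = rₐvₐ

Convert to SI: rₚ = 30 Gm = 3e+10 m; rₐ = 150 Gm = 1.5e+11 m.
Conservation of angular momentum gives rₚvₚ = rₐvₐ, so vₚ/vₐ = rₐ/rₚ.
vₚ/vₐ = 1.5e+11 / 3e+10 ≈ 5.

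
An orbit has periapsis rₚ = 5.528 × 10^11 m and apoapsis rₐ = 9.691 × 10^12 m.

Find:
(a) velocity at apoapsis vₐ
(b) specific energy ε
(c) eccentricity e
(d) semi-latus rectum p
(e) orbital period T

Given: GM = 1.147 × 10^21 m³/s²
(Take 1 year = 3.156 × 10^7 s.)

(a) With a = (rₚ + rₐ)/2 = 5.1219e+12 m, vₐ = √(GM (2/rₐ − 1/a)) = √(1.147e+21 · (2/9.691e+12 − 1/5.1219e+12)) m/s ≈ 3574 m/s
(b) With a = (rₚ + rₐ)/2 = 5.1219e+12 m, ε = −GM/(2a) = −1.147e+21/(2 · 5.1219e+12) J/kg ≈ -1.12e+08 J/kg
(c) e = (rₐ − rₚ)/(rₐ + rₚ) = (9.691e+12 − 5.528e+11)/(9.691e+12 + 5.528e+11) ≈ 0.8921
(d) From a = (rₚ + rₐ)/2 = 5.1219e+12 m and e = (rₐ − rₚ)/(rₐ + rₚ) = 0.892071, p = a(1 − e²) = 5.1219e+12 · (1 − (0.892071)²) ≈ 1.046e+12 m
(e) With a = (rₚ + rₐ)/2 = 5.1219e+12 m, T = 2π √(a³/GM) = 2π √((5.1219e+12)³/1.147e+21) s ≈ 2.151e+09 s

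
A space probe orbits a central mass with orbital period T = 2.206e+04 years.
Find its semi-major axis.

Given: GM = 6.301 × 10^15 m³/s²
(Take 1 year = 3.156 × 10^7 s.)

Convert to SI: T = 2.206e+04 years = 6.96214e+11 s.
Invert Kepler's third law: a = (GM · T² / (4π²))^(1/3).
Substituting T = 6.96214e+11 s and GM = 6.301e+15 m³/s²:
a = (6.301e+15 · (6.96214e+11)² / (4π²))^(1/3) m
a ≈ 4.261e+12 m = 4.261 Tm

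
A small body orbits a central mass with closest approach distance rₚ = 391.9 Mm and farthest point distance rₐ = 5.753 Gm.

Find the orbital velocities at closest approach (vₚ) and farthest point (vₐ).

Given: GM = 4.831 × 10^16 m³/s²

Convert to SI: rₚ = 391.9 Mm = 3.919e+08 m; rₐ = 5.753 Gm = 5.753e+09 m.
Use the vis-viva equation v² = GM(2/r − 1/a) with a = (rₚ + rₐ)/2 = (3.919e+08 + 5.753e+09)/2 = 3.07245e+09 m.
vₚ = √(GM · (2/rₚ − 1/a)) = √(4.831e+16 · (2/3.919e+08 − 1/3.07245e+09)) m/s ≈ 1.519e+04 m/s = 15.19 km/s.
vₐ = √(GM · (2/rₐ − 1/a)) = √(4.831e+16 · (2/5.753e+09 − 1/3.07245e+09)) m/s ≈ 1035 m/s = 1.035 km/s.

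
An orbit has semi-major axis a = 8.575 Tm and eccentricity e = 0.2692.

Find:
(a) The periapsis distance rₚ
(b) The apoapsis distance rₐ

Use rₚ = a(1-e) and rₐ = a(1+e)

Convert to SI: a = 8.575 Tm = 8.575e+12 m.
(a) rₚ = a(1 − e) = 8.575e+12 · (1 − 0.2692) = 8.575e+12 · 0.7308 ≈ 6.267e+12 m = 6.267 Tm.
(b) rₐ = a(1 + e) = 8.575e+12 · (1 + 0.2692) = 8.575e+12 · 1.2692 ≈ 1.088e+13 m = 10.88 Tm.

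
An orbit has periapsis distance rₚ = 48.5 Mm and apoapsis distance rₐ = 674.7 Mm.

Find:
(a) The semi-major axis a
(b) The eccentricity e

Convert to SI: rₚ = 48.5 Mm = 4.85e+07 m; rₐ = 674.7 Mm = 6.747e+08 m.
(a) a = (rₚ + rₐ) / 2 = (4.85e+07 + 6.747e+08) / 2 ≈ 3.616e+08 m = 361.6 Mm.
(b) e = (rₐ − rₚ) / (rₐ + rₚ) = (6.747e+08 − 4.85e+07) / (6.747e+08 + 4.85e+07) ≈ 0.8659.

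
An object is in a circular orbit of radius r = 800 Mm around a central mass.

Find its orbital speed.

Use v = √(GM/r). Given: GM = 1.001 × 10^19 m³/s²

Convert to SI: r = 800 Mm = 8e+08 m.
For a circular orbit, gravity supplies the centripetal force, so v = √(GM / r).
v = √(1.001e+19 / 8e+08) m/s ≈ 1.119e+05 m/s = 111.9 km/s.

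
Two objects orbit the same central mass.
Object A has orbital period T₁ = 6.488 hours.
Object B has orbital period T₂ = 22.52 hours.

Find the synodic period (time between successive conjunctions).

Convert to SI: T₁ = 6.488 hours = 23356.8 s; T₂ = 22.52 hours = 81072 s.
T_syn = |T₁ · T₂ / (T₁ − T₂)|.
T_syn = |23356.8 · 81072 / (23356.8 − 81072)| s ≈ 3.281e+04 s = 9.114 hours.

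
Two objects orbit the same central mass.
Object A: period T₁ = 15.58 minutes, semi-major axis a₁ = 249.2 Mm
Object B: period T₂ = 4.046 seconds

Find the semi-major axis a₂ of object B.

Convert to SI: T₁ = 15.58 minutes = 934.8 s; a₁ = 249.2 Mm = 2.492e+08 m.
Kepler's third law: (T₁/T₂)² = (a₁/a₂)³ ⇒ a₂ = a₁ · (T₂/T₁)^(2/3).
T₂/T₁ = 4.046 / 934.8 = 0.0043282.
a₂ = 2.492e+08 · (0.0043282)^(2/3) m ≈ 6.618e+06 m = 6.618 Mm.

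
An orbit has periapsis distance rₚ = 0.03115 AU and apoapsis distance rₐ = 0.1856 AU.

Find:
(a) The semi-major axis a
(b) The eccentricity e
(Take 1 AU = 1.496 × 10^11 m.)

Convert to SI: rₚ = 0.03115 AU = 4.66004e+09 m; rₐ = 0.1856 AU = 2.77658e+10 m.
(a) a = (rₚ + rₐ) / 2 = (4.66004e+09 + 2.77658e+10) / 2 ≈ 1.621e+10 m = 0.1084 AU.
(b) e = (rₐ − rₚ) / (rₐ + rₚ) = (2.77658e+10 − 4.66004e+09) / (2.77658e+10 + 4.66004e+09) ≈ 0.7126.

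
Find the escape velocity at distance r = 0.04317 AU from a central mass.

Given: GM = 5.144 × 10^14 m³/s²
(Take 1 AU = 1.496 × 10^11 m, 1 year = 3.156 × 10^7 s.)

Convert to SI: r = 0.04317 AU = 6.45823e+09 m.
Escape velocity comes from setting total energy to zero: ½v² − GM/r = 0 ⇒ v_esc = √(2GM / r).
v_esc = √(2 · 5.144e+14 / 6.45823e+09) m/s ≈ 399.1 m/s = 0.0842 AU/year.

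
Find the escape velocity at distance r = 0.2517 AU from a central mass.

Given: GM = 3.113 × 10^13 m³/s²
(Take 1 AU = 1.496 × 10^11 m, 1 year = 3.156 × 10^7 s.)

Convert to SI: r = 0.2517 AU = 3.76543e+10 m.
Escape velocity comes from setting total energy to zero: ½v² − GM/r = 0 ⇒ v_esc = √(2GM / r).
v_esc = √(2 · 3.113e+13 / 3.76543e+10) m/s ≈ 40.66 m/s = 0.008578 AU/year.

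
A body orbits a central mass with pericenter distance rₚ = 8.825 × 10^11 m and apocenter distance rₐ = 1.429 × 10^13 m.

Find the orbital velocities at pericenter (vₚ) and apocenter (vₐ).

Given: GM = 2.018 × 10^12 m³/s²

Use the vis-viva equation v² = GM(2/r − 1/a) with a = (rₚ + rₐ)/2 = (8.825e+11 + 1.429e+13)/2 = 7.58625e+12 m.
vₚ = √(GM · (2/rₚ − 1/a)) = √(2.018e+12 · (2/8.825e+11 − 1/7.58625e+12)) m/s ≈ 2.075 m/s = 2.075 m/s.
vₐ = √(GM · (2/rₐ − 1/a)) = √(2.018e+12 · (2/1.429e+13 − 1/7.58625e+12)) m/s ≈ 0.1282 m/s = 0.1282 m/s.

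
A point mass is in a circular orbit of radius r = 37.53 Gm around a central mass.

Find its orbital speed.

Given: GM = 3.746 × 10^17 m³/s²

Convert to SI: r = 37.53 Gm = 3.753e+10 m.
For a circular orbit, gravity supplies the centripetal force, so v = √(GM / r).
v = √(3.746e+17 / 3.753e+10) m/s ≈ 3159 m/s = 3.159 km/s.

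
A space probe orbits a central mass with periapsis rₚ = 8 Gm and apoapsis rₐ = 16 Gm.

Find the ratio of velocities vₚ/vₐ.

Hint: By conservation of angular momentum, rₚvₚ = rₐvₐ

Convert to SI: rₚ = 8 Gm = 8e+09 m; rₐ = 16 Gm = 1.6e+10 m.
Conservation of angular momentum gives rₚvₚ = rₐvₐ, so vₚ/vₐ = rₐ/rₚ.
vₚ/vₐ = 1.6e+10 / 8e+09 ≈ 2.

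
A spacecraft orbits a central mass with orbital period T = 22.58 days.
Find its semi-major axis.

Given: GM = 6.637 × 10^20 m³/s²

Convert to SI: T = 22.58 days = 1.95091e+06 s.
Invert Kepler's third law: a = (GM · T² / (4π²))^(1/3).
Substituting T = 1.95091e+06 s and GM = 6.637e+20 m³/s²:
a = (6.637e+20 · (1.95091e+06)² / (4π²))^(1/3) m
a ≈ 4e+10 m = 40 Gm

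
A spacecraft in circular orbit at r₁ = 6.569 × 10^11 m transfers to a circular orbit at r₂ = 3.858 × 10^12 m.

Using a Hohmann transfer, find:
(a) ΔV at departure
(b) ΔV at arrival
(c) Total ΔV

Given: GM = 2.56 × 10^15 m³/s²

Transfer semi-major axis: a_t = (r₁ + r₂)/2 = (6.569e+11 + 3.858e+12)/2 = 2.25745e+12 m.
Circular speeds: v₁ = √(GM/r₁) = 62.4267 m/s, v₂ = √(GM/r₂) = 25.7596 m/s.
Transfer speeds (vis-viva v² = GM(2/r − 1/a_t)): v₁ᵗ = 81.6098 m/s, v₂ᵗ = 13.8957 m/s.
(a) ΔV₁ = |v₁ᵗ − v₁| ≈ 19.18 m/s = 19.18 m/s.
(b) ΔV₂ = |v₂ − v₂ᵗ| ≈ 11.86 m/s = 11.86 m/s.
(c) ΔV_total = ΔV₁ + ΔV₂ ≈ 31.05 m/s = 31.05 m/s.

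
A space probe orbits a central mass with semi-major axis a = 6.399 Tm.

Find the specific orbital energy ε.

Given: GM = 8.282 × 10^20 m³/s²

Convert to SI: a = 6.399 Tm = 6.399e+12 m.
ε = −GM / (2a).
ε = −8.282e+20 / (2 · 6.399e+12) J/kg ≈ -6.471e+07 J/kg = -64.71 MJ/kg.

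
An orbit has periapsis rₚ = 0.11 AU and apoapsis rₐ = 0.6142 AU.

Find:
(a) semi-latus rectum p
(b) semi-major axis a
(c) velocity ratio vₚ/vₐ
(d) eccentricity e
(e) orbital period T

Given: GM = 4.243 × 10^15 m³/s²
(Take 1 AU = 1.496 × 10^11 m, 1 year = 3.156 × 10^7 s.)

Convert to SI: rₚ = 0.11 AU = 1.6456e+10 m; rₐ = 0.6142 AU = 9.18843e+10 m.
(a) From a = (rₚ + rₐ)/2 = 5.41702e+10 m and e = (rₐ − rₚ)/(rₐ + rₚ) = 0.696217, p = a(1 − e²) = 5.41702e+10 · (1 − (0.696217)²) ≈ 2.791e+10 m
(b) a = (rₚ + rₐ)/2 = (1.6456e+10 + 9.18843e+10)/2 ≈ 5.417e+10 m
(c) Conservation of angular momentum (rₚvₚ = rₐvₐ) gives vₚ/vₐ = rₐ/rₚ = 9.18843e+10/1.6456e+10 ≈ 5.584
(d) e = (rₐ − rₚ)/(rₐ + rₚ) = (9.18843e+10 − 1.6456e+10)/(9.18843e+10 + 1.6456e+10) ≈ 0.6962
(e) With a = (rₚ + rₐ)/2 = 5.41702e+10 m, T = 2π √(a³/GM) = 2π √((5.41702e+10)³/4.243e+15) s ≈ 1.216e+09 s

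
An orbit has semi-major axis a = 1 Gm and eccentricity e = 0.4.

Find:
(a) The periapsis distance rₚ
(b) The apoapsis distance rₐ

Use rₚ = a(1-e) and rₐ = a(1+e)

Convert to SI: a = 1 Gm = 1e+09 m.
(a) rₚ = a(1 − e) = 1e+09 · (1 − 0.4) = 1e+09 · 0.6 ≈ 6e+08 m = 600 Mm.
(b) rₐ = a(1 + e) = 1e+09 · (1 + 0.4) = 1e+09 · 1.4 ≈ 1.4e+09 m = 1.4 Gm.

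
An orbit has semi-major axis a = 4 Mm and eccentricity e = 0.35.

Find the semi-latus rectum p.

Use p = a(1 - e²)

Convert to SI: a = 4 Mm = 4e+06 m.
p = a (1 − e²).
p = 4e+06 · (1 − (0.35)²) = 4e+06 · 0.8775 ≈ 3.51e+06 m = 3.51 Mm.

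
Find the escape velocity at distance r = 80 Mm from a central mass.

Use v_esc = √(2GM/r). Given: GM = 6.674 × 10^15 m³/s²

Convert to SI: r = 80 Mm = 8e+07 m.
Escape velocity comes from setting total energy to zero: ½v² − GM/r = 0 ⇒ v_esc = √(2GM / r).
v_esc = √(2 · 6.674e+15 / 8e+07) m/s ≈ 1.292e+04 m/s = 12.92 km/s.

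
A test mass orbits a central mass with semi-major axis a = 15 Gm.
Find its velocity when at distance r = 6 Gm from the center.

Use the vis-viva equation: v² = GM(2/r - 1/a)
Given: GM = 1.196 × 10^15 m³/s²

Convert to SI: a = 15 Gm = 1.5e+10 m; r = 6 Gm = 6e+09 m.
Vis-viva: v = √(GM · (2/r − 1/a)).
2/r − 1/a = 2/6e+09 − 1/1.5e+10 = 2.66667e-10 m⁻¹.
v = √(1.196e+15 · 2.66667e-10) m/s ≈ 564.7 m/s = 564.7 m/s.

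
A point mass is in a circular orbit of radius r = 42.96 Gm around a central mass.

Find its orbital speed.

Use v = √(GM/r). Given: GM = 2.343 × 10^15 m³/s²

Convert to SI: r = 42.96 Gm = 4.296e+10 m.
For a circular orbit, gravity supplies the centripetal force, so v = √(GM / r).
v = √(2.343e+15 / 4.296e+10) m/s ≈ 233.5 m/s = 233.5 m/s.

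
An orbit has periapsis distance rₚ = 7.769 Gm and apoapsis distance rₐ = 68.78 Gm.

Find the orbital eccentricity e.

Convert to SI: rₚ = 7.769 Gm = 7.769e+09 m; rₐ = 68.78 Gm = 6.878e+10 m.
e = (rₐ − rₚ) / (rₐ + rₚ).
e = (6.878e+10 − 7.769e+09) / (6.878e+10 + 7.769e+09) = 6.1011e+10 / 7.6549e+10 ≈ 0.797.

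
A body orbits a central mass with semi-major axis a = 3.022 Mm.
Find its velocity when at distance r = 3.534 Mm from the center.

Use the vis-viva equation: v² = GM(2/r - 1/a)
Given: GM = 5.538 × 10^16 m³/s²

Convert to SI: a = 3.022 Mm = 3.022e+06 m; r = 3.534 Mm = 3.534e+06 m.
Vis-viva: v = √(GM · (2/r − 1/a)).
2/r − 1/a = 2/3.534e+06 − 1/3.022e+06 = 2.35024e-07 m⁻¹.
v = √(5.538e+16 · 2.35024e-07) m/s ≈ 1.141e+05 m/s = 114.1 km/s.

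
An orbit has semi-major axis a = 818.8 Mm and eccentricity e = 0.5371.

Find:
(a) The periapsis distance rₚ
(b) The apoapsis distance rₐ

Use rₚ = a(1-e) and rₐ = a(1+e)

Convert to SI: a = 818.8 Mm = 8.188e+08 m.
(a) rₚ = a(1 − e) = 8.188e+08 · (1 − 0.5371) = 8.188e+08 · 0.4629 ≈ 3.79e+08 m = 379 Mm.
(b) rₐ = a(1 + e) = 8.188e+08 · (1 + 0.5371) = 8.188e+08 · 1.5371 ≈ 1.259e+09 m = 1.259 Gm.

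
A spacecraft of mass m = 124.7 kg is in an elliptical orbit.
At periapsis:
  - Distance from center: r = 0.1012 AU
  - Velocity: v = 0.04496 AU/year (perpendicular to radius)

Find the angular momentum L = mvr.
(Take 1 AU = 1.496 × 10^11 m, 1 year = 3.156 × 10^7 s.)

Convert to SI: r = 0.1012 AU = 1.51395e+10 m; v = 0.04496 AU/year = 213.118 m/s.
Since v is perpendicular to r, L = m · v · r.
L = 124.7 · 213.118 · 1.51395e+10 kg·m²/s ≈ 4.023e+14 kg·m²/s.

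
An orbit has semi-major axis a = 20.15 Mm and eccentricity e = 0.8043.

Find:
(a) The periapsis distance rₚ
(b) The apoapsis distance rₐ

Convert to SI: a = 20.15 Mm = 2.015e+07 m.
(a) rₚ = a(1 − e) = 2.015e+07 · (1 − 0.8043) = 2.015e+07 · 0.1957 ≈ 3.943e+06 m = 3.943 Mm.
(b) rₐ = a(1 + e) = 2.015e+07 · (1 + 0.8043) = 2.015e+07 · 1.8043 ≈ 3.636e+07 m = 36.36 Mm.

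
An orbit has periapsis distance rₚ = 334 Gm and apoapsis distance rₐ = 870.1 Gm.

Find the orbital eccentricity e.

Convert to SI: rₚ = 334 Gm = 3.34e+11 m; rₐ = 870.1 Gm = 8.701e+11 m.
e = (rₐ − rₚ) / (rₐ + rₚ).
e = (8.701e+11 − 3.34e+11) / (8.701e+11 + 3.34e+11) = 5.361e+11 / 1.2041e+12 ≈ 0.4452.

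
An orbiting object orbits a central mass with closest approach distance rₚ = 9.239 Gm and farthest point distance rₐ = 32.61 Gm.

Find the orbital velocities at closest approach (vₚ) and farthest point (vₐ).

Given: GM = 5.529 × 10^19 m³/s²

Convert to SI: rₚ = 9.239 Gm = 9.239e+09 m; rₐ = 32.61 Gm = 3.261e+10 m.
Use the vis-viva equation v² = GM(2/r − 1/a) with a = (rₚ + rₐ)/2 = (9.239e+09 + 3.261e+10)/2 = 2.09245e+10 m.
vₚ = √(GM · (2/rₚ − 1/a)) = √(5.529e+19 · (2/9.239e+09 − 1/2.09245e+10)) m/s ≈ 9.657e+04 m/s = 96.57 km/s.
vₐ = √(GM · (2/rₐ − 1/a)) = √(5.529e+19 · (2/3.261e+10 − 1/2.09245e+10)) m/s ≈ 2.736e+04 m/s = 27.36 km/s.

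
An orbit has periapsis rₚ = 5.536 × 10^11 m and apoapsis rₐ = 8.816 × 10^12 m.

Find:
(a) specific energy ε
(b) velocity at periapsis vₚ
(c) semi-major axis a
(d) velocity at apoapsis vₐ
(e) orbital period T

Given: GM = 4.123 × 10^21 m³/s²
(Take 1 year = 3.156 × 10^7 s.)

(a) With a = (rₚ + rₐ)/2 = 4.6848e+12 m, ε = −GM/(2a) = −4.123e+21/(2 · 4.6848e+12) J/kg ≈ -4.4e+08 J/kg
(b) With a = (rₚ + rₐ)/2 = 4.6848e+12 m, vₚ = √(GM (2/rₚ − 1/a)) = √(4.123e+21 · (2/5.536e+11 − 1/4.6848e+12)) m/s ≈ 1.184e+05 m/s
(c) a = (rₚ + rₐ)/2 = (5.536e+11 + 8.816e+12)/2 ≈ 4.685e+12 m
(d) With a = (rₚ + rₐ)/2 = 4.6848e+12 m, vₐ = √(GM (2/rₐ − 1/a)) = √(4.123e+21 · (2/8.816e+12 − 1/4.6848e+12)) m/s ≈ 7434 m/s
(e) With a = (rₚ + rₐ)/2 = 4.6848e+12 m, T = 2π √(a³/GM) = 2π √((4.6848e+12)³/4.123e+21) s ≈ 9.922e+08 s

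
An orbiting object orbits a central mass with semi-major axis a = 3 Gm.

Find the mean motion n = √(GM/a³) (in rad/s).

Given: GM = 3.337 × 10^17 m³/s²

Convert to SI: a = 3 Gm = 3e+09 m.
n = √(GM / a³).
n = √(3.337e+17 / (3e+09)³) rad/s ≈ 3.516e-06 rad/s.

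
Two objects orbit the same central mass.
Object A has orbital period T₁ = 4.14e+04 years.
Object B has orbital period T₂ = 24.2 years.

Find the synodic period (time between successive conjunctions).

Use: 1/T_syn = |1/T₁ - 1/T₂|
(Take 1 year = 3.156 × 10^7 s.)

Convert to SI: T₁ = 4.14e+04 years = 1.30658e+12 s; T₂ = 24.2 years = 7.63752e+08 s.
T_syn = |T₁ · T₂ / (T₁ − T₂)|.
T_syn = |1.30658e+12 · 7.63752e+08 / (1.30658e+12 − 7.63752e+08)| s ≈ 7.642e+08 s = 24.21 years.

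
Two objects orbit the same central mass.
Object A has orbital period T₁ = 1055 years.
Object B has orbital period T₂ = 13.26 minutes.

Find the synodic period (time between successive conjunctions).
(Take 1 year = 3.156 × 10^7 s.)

Convert to SI: T₁ = 1055 years = 3.32958e+10 s; T₂ = 13.26 minutes = 795.6 s.
T_syn = |T₁ · T₂ / (T₁ − T₂)|.
T_syn = |3.32958e+10 · 795.6 / (3.32958e+10 − 795.6)| s ≈ 795.6 s = 13.26 minutes.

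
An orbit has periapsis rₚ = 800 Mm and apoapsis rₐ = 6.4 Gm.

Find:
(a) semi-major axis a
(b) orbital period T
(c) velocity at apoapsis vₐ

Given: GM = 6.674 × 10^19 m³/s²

Convert to SI: rₚ = 800 Mm = 8e+08 m; rₐ = 6.4 Gm = 6.4e+09 m.
(a) a = (rₚ + rₐ)/2 = (8e+08 + 6.4e+09)/2 ≈ 3.6e+09 m
(b) With a = (rₚ + rₐ)/2 = 3.6e+09 m, T = 2π √(a³/GM) = 2π √((3.6e+09)³/6.674e+19) s ≈ 1.661e+05 s
(c) With a = (rₚ + rₐ)/2 = 3.6e+09 m, vₐ = √(GM (2/rₐ − 1/a)) = √(6.674e+19 · (2/6.4e+09 − 1/3.6e+09)) m/s ≈ 4.814e+04 m/s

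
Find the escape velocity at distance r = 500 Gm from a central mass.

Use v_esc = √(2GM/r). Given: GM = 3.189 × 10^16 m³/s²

Convert to SI: r = 500 Gm = 5e+11 m.
Escape velocity comes from setting total energy to zero: ½v² − GM/r = 0 ⇒ v_esc = √(2GM / r).
v_esc = √(2 · 3.189e+16 / 5e+11) m/s ≈ 357.2 m/s = 357.2 m/s.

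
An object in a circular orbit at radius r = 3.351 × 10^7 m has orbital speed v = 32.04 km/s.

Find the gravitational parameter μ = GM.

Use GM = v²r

Convert to SI: v = 32.04 km/s = 32040 m/s.
For a circular orbit v² = GM/r, so GM = v² · r.
GM = (32040)² · 3.351e+07 m³/s² ≈ 3.44e+16 m³/s² = 3.44 × 10^16 m³/s².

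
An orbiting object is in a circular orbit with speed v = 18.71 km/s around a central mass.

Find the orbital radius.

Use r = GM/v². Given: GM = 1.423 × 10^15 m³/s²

Convert to SI: v = 18.71 km/s = 18710 m/s.
For a circular orbit, v² = GM / r, so r = GM / v².
r = 1.423e+15 / (18710)² m ≈ 4.065e+06 m = 4.065 Mm.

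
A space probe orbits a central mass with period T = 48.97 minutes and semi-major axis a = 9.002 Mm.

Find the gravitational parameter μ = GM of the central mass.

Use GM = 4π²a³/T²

Convert to SI: T = 48.97 minutes = 2938.2 s; a = 9.002 Mm = 9.002e+06 m.
GM = 4π² · a³ / T².
GM = 4π² · (9.002e+06)³ / (2938.2)² m³/s² ≈ 3.336e+15 m³/s² = 3.336 × 10^15 m³/s².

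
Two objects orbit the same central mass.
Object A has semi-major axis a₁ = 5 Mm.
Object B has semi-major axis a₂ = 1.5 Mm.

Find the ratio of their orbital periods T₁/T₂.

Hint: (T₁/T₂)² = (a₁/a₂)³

Convert to SI: a₁ = 5 Mm = 5e+06 m; a₂ = 1.5 Mm = 1.5e+06 m.
From Kepler's third law, (T₁/T₂)² = (a₁/a₂)³, so T₁/T₂ = (a₁/a₂)^(3/2).
a₁/a₂ = 5e+06 / 1.5e+06 = 3.33333.
T₁/T₂ = (3.33333)^(3/2) ≈ 6.086.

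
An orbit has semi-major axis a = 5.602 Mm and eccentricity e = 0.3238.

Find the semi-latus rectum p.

Convert to SI: a = 5.602 Mm = 5.602e+06 m.
p = a (1 − e²).
p = 5.602e+06 · (1 − (0.3238)²) = 5.602e+06 · 0.895154 ≈ 5.015e+06 m = 5.015 Mm.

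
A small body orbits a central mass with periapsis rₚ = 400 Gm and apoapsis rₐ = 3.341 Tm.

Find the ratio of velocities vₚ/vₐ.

Convert to SI: rₚ = 400 Gm = 4e+11 m; rₐ = 3.341 Tm = 3.341e+12 m.
Conservation of angular momentum gives rₚvₚ = rₐvₐ, so vₚ/vₐ = rₐ/rₚ.
vₚ/vₐ = 3.341e+12 / 4e+11 ≈ 8.352.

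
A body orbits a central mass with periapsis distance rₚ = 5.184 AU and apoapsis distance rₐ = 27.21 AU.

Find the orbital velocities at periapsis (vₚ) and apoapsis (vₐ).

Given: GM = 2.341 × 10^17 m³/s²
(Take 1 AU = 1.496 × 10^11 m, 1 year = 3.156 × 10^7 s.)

Convert to SI: rₚ = 5.184 AU = 7.75526e+11 m; rₐ = 27.21 AU = 4.07062e+12 m.
Use the vis-viva equation v² = GM(2/r − 1/a) with a = (rₚ + rₐ)/2 = (7.75526e+11 + 4.07062e+12)/2 = 2.42307e+12 m.
vₚ = √(GM · (2/rₚ − 1/a)) = √(2.341e+17 · (2/7.75526e+11 − 1/2.42307e+12)) m/s ≈ 712.1 m/s = 0.1502 AU/year.
vₐ = √(GM · (2/rₐ − 1/a)) = √(2.341e+17 · (2/4.07062e+12 − 1/2.42307e+12)) m/s ≈ 135.7 m/s = 0.02862 AU/year.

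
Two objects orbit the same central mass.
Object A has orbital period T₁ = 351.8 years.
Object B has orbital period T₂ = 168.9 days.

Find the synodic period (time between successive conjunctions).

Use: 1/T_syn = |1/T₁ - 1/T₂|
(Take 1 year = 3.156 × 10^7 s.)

Convert to SI: T₁ = 351.8 years = 1.11028e+10 s; T₂ = 168.9 days = 1.4593e+07 s.
T_syn = |T₁ · T₂ / (T₁ − T₂)|.
T_syn = |1.11028e+10 · 1.4593e+07 / (1.11028e+10 − 1.4593e+07)| s ≈ 1.461e+07 s = 169.1 days.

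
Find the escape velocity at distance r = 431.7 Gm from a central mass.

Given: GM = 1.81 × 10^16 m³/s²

Convert to SI: r = 431.7 Gm = 4.317e+11 m.
Escape velocity comes from setting total energy to zero: ½v² − GM/r = 0 ⇒ v_esc = √(2GM / r).
v_esc = √(2 · 1.81e+16 / 4.317e+11) m/s ≈ 289.6 m/s = 289.6 m/s.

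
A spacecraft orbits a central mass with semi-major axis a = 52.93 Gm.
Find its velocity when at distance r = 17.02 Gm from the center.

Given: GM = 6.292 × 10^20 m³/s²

Convert to SI: a = 52.93 Gm = 5.293e+10 m; r = 17.02 Gm = 1.702e+10 m.
Vis-viva: v = √(GM · (2/r − 1/a)).
2/r − 1/a = 2/1.702e+10 − 1/5.293e+10 = 9.86159e-11 m⁻¹.
v = √(6.292e+20 · 9.86159e-11) m/s ≈ 2.491e+05 m/s = 249.1 km/s.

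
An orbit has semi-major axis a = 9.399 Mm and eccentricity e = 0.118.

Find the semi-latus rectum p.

Convert to SI: a = 9.399 Mm = 9.399e+06 m.
p = a (1 − e²).
p = 9.399e+06 · (1 − (0.118)²) = 9.399e+06 · 0.986076 ≈ 9.268e+06 m = 9.268 Mm.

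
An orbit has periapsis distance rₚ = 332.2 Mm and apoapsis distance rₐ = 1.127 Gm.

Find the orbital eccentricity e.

Convert to SI: rₚ = 332.2 Mm = 3.322e+08 m; rₐ = 1.127 Gm = 1.127e+09 m.
e = (rₐ − rₚ) / (rₐ + rₚ).
e = (1.127e+09 − 3.322e+08) / (1.127e+09 + 3.322e+08) = 7.948e+08 / 1.4592e+09 ≈ 0.5447.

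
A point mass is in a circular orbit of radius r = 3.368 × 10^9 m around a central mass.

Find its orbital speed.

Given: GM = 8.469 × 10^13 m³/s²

For a circular orbit, gravity supplies the centripetal force, so v = √(GM / r).
v = √(8.469e+13 / 3.368e+09) m/s ≈ 158.6 m/s = 158.6 m/s.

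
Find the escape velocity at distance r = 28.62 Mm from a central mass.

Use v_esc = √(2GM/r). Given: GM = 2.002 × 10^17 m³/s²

Convert to SI: r = 28.62 Mm = 2.862e+07 m.
Escape velocity comes from setting total energy to zero: ½v² − GM/r = 0 ⇒ v_esc = √(2GM / r).
v_esc = √(2 · 2.002e+17 / 2.862e+07) m/s ≈ 1.183e+05 m/s = 118.3 km/s.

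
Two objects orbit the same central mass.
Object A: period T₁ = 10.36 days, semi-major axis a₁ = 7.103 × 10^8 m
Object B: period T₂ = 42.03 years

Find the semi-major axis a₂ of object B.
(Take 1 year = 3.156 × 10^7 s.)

Convert to SI: T₁ = 10.36 days = 895104 s; T₂ = 42.03 years = 1.32647e+09 s.
Kepler's third law: (T₁/T₂)² = (a₁/a₂)³ ⇒ a₂ = a₁ · (T₂/T₁)^(2/3).
T₂/T₁ = 1.32647e+09 / 895104 = 1481.91.
a₂ = 7.103e+08 · (1481.91)^(2/3) m ≈ 9.233e+10 m = 9.233 × 10^10 m.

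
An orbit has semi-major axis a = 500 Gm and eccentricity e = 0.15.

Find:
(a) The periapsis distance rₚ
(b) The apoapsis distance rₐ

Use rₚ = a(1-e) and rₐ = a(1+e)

Convert to SI: a = 500 Gm = 5e+11 m.
(a) rₚ = a(1 − e) = 5e+11 · (1 − 0.15) = 5e+11 · 0.85 ≈ 4.25e+11 m = 425 Gm.
(b) rₐ = a(1 + e) = 5e+11 · (1 + 0.15) = 5e+11 · 1.15 ≈ 5.75e+11 m = 575 Gm.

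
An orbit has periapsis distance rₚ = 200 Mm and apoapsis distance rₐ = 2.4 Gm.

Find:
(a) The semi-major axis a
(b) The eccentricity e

Convert to SI: rₚ = 200 Mm = 2e+08 m; rₐ = 2.4 Gm = 2.4e+09 m.
(a) a = (rₚ + rₐ) / 2 = (2e+08 + 2.4e+09) / 2 ≈ 1.3e+09 m = 1.3 Gm.
(b) e = (rₐ − rₚ) / (rₐ + rₚ) = (2.4e+09 − 2e+08) / (2.4e+09 + 2e+08) ≈ 0.8462.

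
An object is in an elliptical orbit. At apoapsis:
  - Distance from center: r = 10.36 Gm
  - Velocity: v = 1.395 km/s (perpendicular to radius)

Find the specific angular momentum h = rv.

Convert to SI: r = 10.36 Gm = 1.036e+10 m; v = 1.395 km/s = 1395 m/s.
With v perpendicular to r, h = r · v.
h = 1.036e+10 · 1395 m²/s ≈ 1.445e+13 m²/s.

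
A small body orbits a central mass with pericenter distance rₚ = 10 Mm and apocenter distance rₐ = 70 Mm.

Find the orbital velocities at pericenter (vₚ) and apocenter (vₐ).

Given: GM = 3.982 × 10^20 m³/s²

Convert to SI: rₚ = 10 Mm = 1e+07 m; rₐ = 70 Mm = 7e+07 m.
Use the vis-viva equation v² = GM(2/r − 1/a) with a = (rₚ + rₐ)/2 = (1e+07 + 7e+07)/2 = 4e+07 m.
vₚ = √(GM · (2/rₚ − 1/a)) = √(3.982e+20 · (2/1e+07 − 1/4e+07)) m/s ≈ 8.348e+06 m/s = 8348 km/s.
vₐ = √(GM · (2/rₐ − 1/a)) = √(3.982e+20 · (2/7e+07 − 1/4e+07)) m/s ≈ 1.193e+06 m/s = 1193 km/s.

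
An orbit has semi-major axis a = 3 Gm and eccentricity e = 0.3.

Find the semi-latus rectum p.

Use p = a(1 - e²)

Convert to SI: a = 3 Gm = 3e+09 m.
p = a (1 − e²).
p = 3e+09 · (1 − (0.3)²) = 3e+09 · 0.91 ≈ 2.73e+09 m = 2.73 Gm.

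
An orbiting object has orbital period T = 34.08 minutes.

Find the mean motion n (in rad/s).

Convert to SI: T = 34.08 minutes = 2044.8 s.
n = 2π / T.
n = 2π / 2044.8 s ≈ 0.003073 rad/s.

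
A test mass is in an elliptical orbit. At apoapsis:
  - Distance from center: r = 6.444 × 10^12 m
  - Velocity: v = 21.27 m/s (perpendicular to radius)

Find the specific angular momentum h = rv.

With v perpendicular to r, h = r · v.
h = 6.444e+12 · 21.27 m²/s ≈ 1.371e+14 m²/s.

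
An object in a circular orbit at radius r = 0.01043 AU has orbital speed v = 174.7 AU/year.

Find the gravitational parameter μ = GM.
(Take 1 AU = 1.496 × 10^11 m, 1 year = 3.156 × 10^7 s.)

Convert to SI: r = 0.01043 AU = 1.56033e+09 m; v = 174.7 AU/year = 828109 m/s.
For a circular orbit v² = GM/r, so GM = v² · r.
GM = (828109)² · 1.56033e+09 m³/s² ≈ 1.07e+21 m³/s² = 1.07 × 10^21 m³/s².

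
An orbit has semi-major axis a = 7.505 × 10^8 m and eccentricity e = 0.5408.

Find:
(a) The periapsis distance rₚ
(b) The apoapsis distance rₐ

(a) rₚ = a(1 − e) = 7.505e+08 · (1 − 0.5408) = 7.505e+08 · 0.4592 ≈ 3.446e+08 m = 3.446 × 10^8 m.
(b) rₐ = a(1 + e) = 7.505e+08 · (1 + 0.5408) = 7.505e+08 · 1.5408 ≈ 1.156e+09 m = 1.156 × 10^9 m.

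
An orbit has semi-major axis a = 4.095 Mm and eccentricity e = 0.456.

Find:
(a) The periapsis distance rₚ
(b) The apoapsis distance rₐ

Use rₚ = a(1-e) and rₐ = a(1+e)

Convert to SI: a = 4.095 Mm = 4.095e+06 m.
(a) rₚ = a(1 − e) = 4.095e+06 · (1 − 0.456) = 4.095e+06 · 0.544 ≈ 2.228e+06 m = 2.228 Mm.
(b) rₐ = a(1 + e) = 4.095e+06 · (1 + 0.456) = 4.095e+06 · 1.456 ≈ 5.962e+06 m = 5.962 Mm.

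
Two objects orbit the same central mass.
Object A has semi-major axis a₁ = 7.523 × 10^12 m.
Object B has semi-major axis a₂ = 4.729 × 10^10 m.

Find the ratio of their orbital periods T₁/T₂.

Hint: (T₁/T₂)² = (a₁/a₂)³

From Kepler's third law, (T₁/T₂)² = (a₁/a₂)³, so T₁/T₂ = (a₁/a₂)^(3/2).
a₁/a₂ = 7.523e+12 / 4.729e+10 = 159.082.
T₁/T₂ = (159.082)^(3/2) ≈ 2006.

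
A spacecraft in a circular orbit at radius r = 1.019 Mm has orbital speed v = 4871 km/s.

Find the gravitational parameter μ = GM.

Convert to SI: r = 1.019 Mm = 1.019e+06 m; v = 4871 km/s = 4.871e+06 m/s.
For a circular orbit v² = GM/r, so GM = v² · r.
GM = (4.871e+06)² · 1.019e+06 m³/s² ≈ 2.418e+19 m³/s² = 2.418 × 10^19 m³/s².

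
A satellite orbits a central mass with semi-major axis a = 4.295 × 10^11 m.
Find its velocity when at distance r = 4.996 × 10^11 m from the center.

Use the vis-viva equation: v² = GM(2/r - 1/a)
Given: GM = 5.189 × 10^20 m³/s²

Vis-viva: v = √(GM · (2/r − 1/a)).
2/r − 1/a = 2/4.996e+11 − 1/4.295e+11 = 1.67491e-12 m⁻¹.
v = √(5.189e+20 · 1.67491e-12) m/s ≈ 2.948e+04 m/s = 29.48 km/s.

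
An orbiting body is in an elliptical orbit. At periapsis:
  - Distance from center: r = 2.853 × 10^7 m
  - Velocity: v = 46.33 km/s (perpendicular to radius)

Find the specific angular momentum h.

Convert to SI: v = 46.33 km/s = 46330 m/s.
With v perpendicular to r, h = r · v.
h = 2.853e+07 · 46330 m²/s ≈ 1.322e+12 m²/s.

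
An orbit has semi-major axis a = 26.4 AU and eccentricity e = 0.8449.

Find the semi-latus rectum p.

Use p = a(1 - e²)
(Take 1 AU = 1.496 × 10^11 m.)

Convert to SI: a = 26.4 AU = 3.94944e+12 m.
p = a (1 − e²).
p = 3.94944e+12 · (1 − (0.8449)²) = 3.94944e+12 · 0.286144 ≈ 1.13e+12 m = 7.554 AU.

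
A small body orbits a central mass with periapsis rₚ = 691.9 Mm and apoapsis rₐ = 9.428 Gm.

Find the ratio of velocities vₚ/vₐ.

Convert to SI: rₚ = 691.9 Mm = 6.919e+08 m; rₐ = 9.428 Gm = 9.428e+09 m.
Conservation of angular momentum gives rₚvₚ = rₐvₐ, so vₚ/vₐ = rₐ/rₚ.
vₚ/vₐ = 9.428e+09 / 6.919e+08 ≈ 13.63.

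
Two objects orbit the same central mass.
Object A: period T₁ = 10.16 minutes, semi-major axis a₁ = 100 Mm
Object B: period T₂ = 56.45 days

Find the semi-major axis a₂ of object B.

Convert to SI: T₁ = 10.16 minutes = 609.6 s; a₁ = 100 Mm = 1e+08 m; T₂ = 56.45 days = 4.87728e+06 s.
Kepler's third law: (T₁/T₂)² = (a₁/a₂)³ ⇒ a₂ = a₁ · (T₂/T₁)^(2/3).
T₂/T₁ = 4.87728e+06 / 609.6 = 8000.79.
a₂ = 1e+08 · (8000.79)^(2/3) m ≈ 4e+10 m = 40 Gm.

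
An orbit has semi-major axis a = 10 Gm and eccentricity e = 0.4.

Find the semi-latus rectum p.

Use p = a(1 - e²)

Convert to SI: a = 10 Gm = 1e+10 m.
p = a (1 − e²).
p = 1e+10 · (1 − (0.4)²) = 1e+10 · 0.84 ≈ 8.4e+09 m = 8.4 Gm.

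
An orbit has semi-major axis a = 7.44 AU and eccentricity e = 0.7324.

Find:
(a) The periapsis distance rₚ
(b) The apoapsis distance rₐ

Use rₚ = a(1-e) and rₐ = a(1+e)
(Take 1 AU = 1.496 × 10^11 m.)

Convert to SI: a = 7.44 AU = 1.11302e+12 m.
(a) rₚ = a(1 − e) = 1.11302e+12 · (1 − 0.7324) = 1.11302e+12 · 0.2676 ≈ 2.978e+11 m = 1.991 AU.
(b) rₐ = a(1 + e) = 1.11302e+12 · (1 + 0.7324) = 1.11302e+12 · 1.7324 ≈ 1.928e+12 m = 12.89 AU.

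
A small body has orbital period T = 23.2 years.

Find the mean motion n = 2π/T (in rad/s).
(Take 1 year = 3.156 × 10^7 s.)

Convert to SI: T = 23.2 years = 7.32192e+08 s.
n = 2π / T.
n = 2π / 7.32192e+08 s ≈ 8.581e-09 rad/s.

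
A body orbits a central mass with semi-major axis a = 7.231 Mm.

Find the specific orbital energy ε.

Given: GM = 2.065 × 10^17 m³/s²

Convert to SI: a = 7.231 Mm = 7.231e+06 m.
ε = −GM / (2a).
ε = −2.065e+17 / (2 · 7.231e+06) J/kg ≈ -1.428e+10 J/kg = -14.28 GJ/kg.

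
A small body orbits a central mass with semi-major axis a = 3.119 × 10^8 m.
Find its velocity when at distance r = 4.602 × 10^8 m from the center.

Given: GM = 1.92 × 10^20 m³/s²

Vis-viva: v = √(GM · (2/r − 1/a)).
2/r − 1/a = 2/4.602e+08 − 1/3.119e+08 = 1.13978e-09 m⁻¹.
v = √(1.92e+20 · 1.13978e-09) m/s ≈ 4.678e+05 m/s = 467.8 km/s.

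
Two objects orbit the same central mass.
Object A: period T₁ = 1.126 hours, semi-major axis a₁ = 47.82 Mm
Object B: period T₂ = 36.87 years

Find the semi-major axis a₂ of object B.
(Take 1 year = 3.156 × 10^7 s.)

Convert to SI: T₁ = 1.126 hours = 4053.6 s; a₁ = 47.82 Mm = 4.782e+07 m; T₂ = 36.87 years = 1.16362e+09 s.
Kepler's third law: (T₁/T₂)² = (a₁/a₂)³ ⇒ a₂ = a₁ · (T₂/T₁)^(2/3).
T₂/T₁ = 1.16362e+09 / 4053.6 = 287058.
a₂ = 4.782e+07 · (287058)^(2/3) m ≈ 2.081e+11 m = 208.1 Gm.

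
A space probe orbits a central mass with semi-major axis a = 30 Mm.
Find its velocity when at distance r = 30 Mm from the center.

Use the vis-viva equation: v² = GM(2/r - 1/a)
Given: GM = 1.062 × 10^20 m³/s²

Convert to SI: a = 30 Mm = 3e+07 m; r = 30 Mm = 3e+07 m.
Vis-viva: v = √(GM · (2/r − 1/a)).
2/r − 1/a = 2/3e+07 − 1/3e+07 = 3.33333e-08 m⁻¹.
v = √(1.062e+20 · 3.33333e-08) m/s ≈ 1.881e+06 m/s = 1881 km/s.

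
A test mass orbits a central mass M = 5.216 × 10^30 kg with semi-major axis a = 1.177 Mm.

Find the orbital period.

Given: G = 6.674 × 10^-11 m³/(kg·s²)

Convert to SI: a = 1.177 Mm = 1.177e+06 m.
GM = G · M = 6.674e-11 · 5.216e+30 = 3.48116e+20 m³/s².
Kepler's third law: T = 2π √(a³ / GM).
Substituting a = 1.177e+06 m and GM = 3.48116e+20 m³/s²:
T = 2π √((1.177e+06)³ / 3.48116e+20) s
T ≈ 0.43 s = 0.43 seconds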